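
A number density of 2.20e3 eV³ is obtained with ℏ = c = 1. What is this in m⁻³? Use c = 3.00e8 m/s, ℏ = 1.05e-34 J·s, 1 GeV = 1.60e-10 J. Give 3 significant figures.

2.88e23 m⁻³

Number density is [L]⁻³ = [E]³/(ℏc)³.
1 GeV³ → 1/(ℏc)³ × (1 GeV in J)³ = 1.31e47 m⁻³.
Convert the energy scale: 2.20e3 eV³ = 2.20e-24 GeV³.
Result: 2.20e-24 × 1.31e47 = 2.88e23 m⁻³.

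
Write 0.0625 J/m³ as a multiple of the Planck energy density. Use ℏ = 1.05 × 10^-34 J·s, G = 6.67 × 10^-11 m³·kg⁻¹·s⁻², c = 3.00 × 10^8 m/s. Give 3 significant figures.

1.33 × 10^-115

Planck energy density: u_P = c⁷/(ℏG²) = 4.68 × 10^113 J/m³.
0.0625 / 4.68 × 10^113 = 1.33 × 10^-115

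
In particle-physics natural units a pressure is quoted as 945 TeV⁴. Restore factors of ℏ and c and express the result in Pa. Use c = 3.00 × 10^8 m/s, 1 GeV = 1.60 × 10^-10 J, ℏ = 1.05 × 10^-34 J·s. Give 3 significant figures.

Pressure is [E]/[L]³ = [E]⁴/(ℏc)³.
1 GeV⁴ → 1/(ℏc)³ × (1 GeV in J)⁴ = 2.10 × 10^37 Pa.
Convert the energy scale: 945 TeV⁴ = 9.45 × 10^14 GeV⁴.
Result: 9.45 × 10^14 × 2.10 × 10^37 = 1.98 × 10^52 Pa.

1.98 × 10^52 Pa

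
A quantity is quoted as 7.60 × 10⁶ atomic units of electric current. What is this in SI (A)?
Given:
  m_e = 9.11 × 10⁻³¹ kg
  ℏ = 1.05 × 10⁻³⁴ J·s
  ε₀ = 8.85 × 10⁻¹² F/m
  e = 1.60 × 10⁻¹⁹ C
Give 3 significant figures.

5.07 × 10⁴ A

One atomic unit of electric current: I_au = e E_h/ℏ = m_e e⁵/((4πε₀)²ℏ³) = 6.67 × 10⁻³ A.
7.60 × 10⁶ × 6.67 × 10⁻³ A = 5.07 × 10⁴ A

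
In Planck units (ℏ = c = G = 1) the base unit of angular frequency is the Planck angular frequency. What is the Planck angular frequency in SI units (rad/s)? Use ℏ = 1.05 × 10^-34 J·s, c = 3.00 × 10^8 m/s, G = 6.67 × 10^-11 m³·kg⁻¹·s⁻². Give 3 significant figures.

1.86 × 10^43 rad/s

ω_P = √(c⁵/(ℏG))
  = √(3.47 × 10^86)
  = 1.86 × 10^43 rad/s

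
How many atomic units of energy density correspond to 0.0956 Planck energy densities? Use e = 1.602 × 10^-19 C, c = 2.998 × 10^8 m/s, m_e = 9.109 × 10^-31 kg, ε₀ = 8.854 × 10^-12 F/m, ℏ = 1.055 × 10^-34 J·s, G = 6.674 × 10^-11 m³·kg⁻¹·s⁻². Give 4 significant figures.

1.512 × 10^99

Planck energy density: u_P = c⁷/(ℏG²) = 4.632 × 10^113 J/m³
atomic unit of energy density: u_au = E_h/a₀³ = m_e⁴e¹⁰/((4πε₀)⁵ℏ⁸) = 2.929 × 10^13 J/m³
0.0956 × 4.632 × 10^113 / 2.929 × 10^13 = 1.512 × 10^99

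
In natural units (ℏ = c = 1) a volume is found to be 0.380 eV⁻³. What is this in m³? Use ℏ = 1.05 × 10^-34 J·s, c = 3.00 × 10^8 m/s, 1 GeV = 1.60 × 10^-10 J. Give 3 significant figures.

2.90 × 10^-21 m³

Volume is [L]³ = [E]⁻³·(ℏc)³.
1 GeV⁻³ → (ℏc)³ × (1 GeV in J)⁻³ = 7.63 × 10^-48 m³.
Convert the energy scale: 0.380 eV⁻³ = 3.80 × 10^26 GeV⁻³.
Result: 3.80 × 10^26 × 7.63 × 10^-48 = 2.90 × 10^-21 m³.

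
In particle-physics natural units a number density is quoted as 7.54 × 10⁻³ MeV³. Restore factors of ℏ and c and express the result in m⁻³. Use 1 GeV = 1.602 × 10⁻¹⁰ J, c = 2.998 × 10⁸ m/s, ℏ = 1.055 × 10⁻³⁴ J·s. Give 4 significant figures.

9.797 × 10³⁵ m⁻³

Number density is [L]⁻³ = [E]³/(ℏc)³.
1 GeV³ → 1/(ℏc)³ × (1 GeV in J)³ = 1.299 × 10⁴⁷ m⁻³.
Convert the energy scale: 7.54 × 10⁻³ MeV³ = 7.54 × 10⁻¹² GeV³.
Result: 7.54 × 10⁻¹² × 1.299 × 10⁴⁷ = 9.797 × 10³⁵ m⁻³.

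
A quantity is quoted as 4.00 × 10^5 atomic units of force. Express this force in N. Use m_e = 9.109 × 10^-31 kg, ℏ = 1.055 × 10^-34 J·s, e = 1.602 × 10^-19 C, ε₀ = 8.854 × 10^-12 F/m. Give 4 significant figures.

0.03288 N

One atomic unit of force: F_au = E_h/a₀ = m_e²e⁶/((4πε₀)³ℏ⁴) = 8.220 × 10^-8 N.
4.00 × 10^5 × 8.220 × 10^-8 N = 0.03288 N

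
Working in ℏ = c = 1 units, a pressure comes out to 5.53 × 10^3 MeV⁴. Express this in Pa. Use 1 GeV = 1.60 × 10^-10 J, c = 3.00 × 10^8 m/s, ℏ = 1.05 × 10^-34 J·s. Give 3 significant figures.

Pressure is [E]/[L]³ = [E]⁴/(ℏc)³.
1 GeV⁴ → 1/(ℏc)³ × (1 GeV in J)⁴ = 2.10 × 10^37 Pa.
Convert the energy scale: 5.53 × 10^3 MeV⁴ = 5.53 × 10^-9 GeV⁴.
Result: 5.53 × 10^-9 × 2.10 × 10^37 = 1.16 × 10^29 Pa.

1.16 × 10^29 Pa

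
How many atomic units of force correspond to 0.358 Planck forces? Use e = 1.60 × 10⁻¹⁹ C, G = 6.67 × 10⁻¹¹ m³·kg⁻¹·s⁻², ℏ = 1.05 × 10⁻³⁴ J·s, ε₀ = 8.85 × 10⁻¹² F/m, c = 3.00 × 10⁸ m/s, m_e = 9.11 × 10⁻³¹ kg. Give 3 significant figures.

Planck force: F_P = c⁴/G = 1.21 × 10⁴⁴ N
atomic unit of force: F_au = E_h/a₀ = m_e²e⁶/((4πε₀)³ℏ⁴) = 8.33 × 10⁻⁸ N
0.358 × 1.21 × 10⁴⁴ / 8.33 × 10⁻⁸ = 5.22 × 10⁵⁰

5.22 × 10⁵⁰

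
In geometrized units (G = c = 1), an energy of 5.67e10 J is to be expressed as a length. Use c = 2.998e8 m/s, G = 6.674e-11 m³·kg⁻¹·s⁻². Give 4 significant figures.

Energy → length via G/c⁴.
5.67e10 J × (G/c⁴) = 4.684e-34 m

4.684e-34 m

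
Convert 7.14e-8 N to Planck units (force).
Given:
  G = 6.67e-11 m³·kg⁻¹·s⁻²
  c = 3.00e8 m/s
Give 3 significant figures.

5.88e-52

Planck force: F_P = c⁴/G = 1.21e44 N.
7.14e-8 / 1.21e44 = 5.88e-52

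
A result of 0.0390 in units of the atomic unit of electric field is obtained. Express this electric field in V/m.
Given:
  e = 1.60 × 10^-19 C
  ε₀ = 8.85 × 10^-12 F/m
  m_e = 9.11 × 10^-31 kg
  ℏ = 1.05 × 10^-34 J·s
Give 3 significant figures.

One atomic unit of electric field: E_au = E_h/(e a₀) = m_e²e⁵/((4πε₀)³ℏ⁴) = 5.20 × 10^11 V/m.
0.0390 × 5.20 × 10^11 V/m = 2.03 × 10^10 V/m

2.03 × 10^10 V/m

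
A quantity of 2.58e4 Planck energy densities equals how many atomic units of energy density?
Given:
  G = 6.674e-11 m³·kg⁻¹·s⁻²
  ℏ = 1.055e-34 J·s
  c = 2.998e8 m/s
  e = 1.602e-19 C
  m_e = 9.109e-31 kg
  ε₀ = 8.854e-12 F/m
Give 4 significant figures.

Planck energy density: u_P = c⁷/(ℏG²) = 4.632e113 J/m³
atomic unit of energy density: u_au = E_h/a₀³ = m_e⁴e¹⁰/((4πε₀)⁵ℏ⁸) = 2.929e13 J/m³
2.58e4 × 4.632e113 / 2.929e13 = 4.080e104

4.080e104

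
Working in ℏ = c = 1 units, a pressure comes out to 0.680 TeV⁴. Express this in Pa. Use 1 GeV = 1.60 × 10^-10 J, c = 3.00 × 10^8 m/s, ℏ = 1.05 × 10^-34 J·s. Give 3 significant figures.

Pressure is [E]/[L]³ = [E]⁴/(ℏc)³.
1 GeV⁴ → 1/(ℏc)³ × (1 GeV in J)⁴ = 2.10 × 10^37 Pa.
Convert the energy scale: 0.680 TeV⁴ = 6.80 × 10^11 GeV⁴.
Result: 6.80 × 10^11 × 2.10 × 10^37 = 1.43 × 10^49 Pa.

1.43 × 10^49 Pa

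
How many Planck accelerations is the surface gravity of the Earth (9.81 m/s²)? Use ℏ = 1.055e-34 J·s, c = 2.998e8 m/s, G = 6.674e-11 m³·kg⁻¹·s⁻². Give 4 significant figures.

Planck acceleration: a_P = √(c⁷/(ℏG)) = 5.560e51 m/s².
9.81 / 5.560e51 = 1.764e-51

1.764e-51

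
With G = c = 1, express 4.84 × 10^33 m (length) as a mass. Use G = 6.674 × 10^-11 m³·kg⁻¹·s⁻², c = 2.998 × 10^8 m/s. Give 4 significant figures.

6.518 × 10^60 kg

Length → mass via c²/G.
4.84 × 10^33 m × (c²/G) = 6.518 × 10^60 kg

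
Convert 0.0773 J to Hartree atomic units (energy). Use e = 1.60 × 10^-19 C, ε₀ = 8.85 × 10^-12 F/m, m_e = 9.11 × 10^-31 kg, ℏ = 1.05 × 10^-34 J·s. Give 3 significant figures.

1.77 × 10^16

hartree: E_h = m_e e⁴/(4πε₀ℏ)² = 4.38 × 10^-18 J.
0.0773 / 4.38 × 10^-18 = 1.77 × 10^16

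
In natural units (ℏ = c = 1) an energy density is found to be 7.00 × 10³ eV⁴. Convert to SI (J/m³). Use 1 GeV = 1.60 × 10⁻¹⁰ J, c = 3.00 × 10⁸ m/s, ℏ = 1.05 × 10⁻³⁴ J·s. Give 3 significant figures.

[E]/[L]³ = [E]⁴/(ℏc)³; restore (ℏc)⁻³.
1 GeV⁴ → 1/(ℏc)³ × (1 GeV in J)⁴ = 2.10 × 10³⁷ J/m³.
Convert the energy scale: 7.00 × 10³ eV⁴ = 7.00 × 10⁻³³ GeV⁴.
Result: 7.00 × 10⁻³³ × 2.10 × 10³⁷ = 1.47 × 10⁵ J/m³.

1.47 × 10⁵ J/m³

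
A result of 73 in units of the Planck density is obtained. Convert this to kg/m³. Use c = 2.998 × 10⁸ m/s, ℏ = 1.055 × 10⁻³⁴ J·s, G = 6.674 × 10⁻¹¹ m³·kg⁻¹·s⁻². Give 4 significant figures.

One Planck density: ρ_P = c⁵/(ℏG²) = 5.154 × 10⁹⁶ kg/m³.
73 × 5.154 × 10⁹⁶ kg/m³ = 3.762 × 10⁹⁸ kg/m³

3.762 × 10⁹⁸ kg/m³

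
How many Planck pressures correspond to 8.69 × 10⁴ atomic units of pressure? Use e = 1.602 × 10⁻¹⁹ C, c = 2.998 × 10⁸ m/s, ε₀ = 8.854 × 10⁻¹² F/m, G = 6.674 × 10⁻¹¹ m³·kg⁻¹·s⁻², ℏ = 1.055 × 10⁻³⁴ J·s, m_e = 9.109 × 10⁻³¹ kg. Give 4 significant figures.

5.495 × 10⁻⁹⁶

atomic unit of pressure: P_au = E_h/a₀³ = m_e⁴e¹⁰/((4πε₀)⁵ℏ⁸) = 2.929 × 10¹³ Pa
Planck pressure: p_P = c⁷/(ℏG²) = 4.632 × 10¹¹³ Pa
8.69 × 10⁴ × 2.929 × 10¹³ / 4.632 × 10¹¹³ = 5.495 × 10⁻⁹⁶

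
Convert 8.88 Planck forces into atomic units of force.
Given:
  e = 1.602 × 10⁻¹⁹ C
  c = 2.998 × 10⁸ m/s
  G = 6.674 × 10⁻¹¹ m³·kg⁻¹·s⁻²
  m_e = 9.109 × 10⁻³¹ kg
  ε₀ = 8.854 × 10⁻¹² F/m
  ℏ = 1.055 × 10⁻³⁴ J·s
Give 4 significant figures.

Planck force: F_P = c⁴/G = 1.210 × 10⁴⁴ N
atomic unit of force: F_au = E_h/a₀ = m_e²e⁶/((4πε₀)³ℏ⁴) = 8.220 × 10⁻⁸ N
8.88 × 1.210 × 10⁴⁴ / 8.220 × 10⁻⁸ = 1.308 × 10⁵²

1.308 × 10⁵²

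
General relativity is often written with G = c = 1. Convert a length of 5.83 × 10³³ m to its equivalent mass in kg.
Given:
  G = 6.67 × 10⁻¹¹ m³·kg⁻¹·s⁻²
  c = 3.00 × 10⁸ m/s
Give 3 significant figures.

Length → mass via c²/G.
5.83 × 10³³ m × (c²/G) = 7.87 × 10⁶⁰ kg

7.87 × 10⁶⁰ kg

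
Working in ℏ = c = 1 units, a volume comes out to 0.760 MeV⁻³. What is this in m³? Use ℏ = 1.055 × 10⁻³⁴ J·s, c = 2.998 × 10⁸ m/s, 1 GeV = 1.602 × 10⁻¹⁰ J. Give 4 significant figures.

5.849 × 10⁻³⁹ m³

Volume is [L]³ = [E]⁻³·(ℏc)³.
1 GeV⁻³ → (ℏc)³ × (1 GeV in J)⁻³ = 7.696 × 10⁻⁴⁸ m³.
Convert the energy scale: 0.760 MeV⁻³ = 7.60 × 10⁸ GeV⁻³.
Result: 7.60 × 10⁸ × 7.696 × 10⁻⁴⁸ = 5.849 × 10⁻³⁹ m³.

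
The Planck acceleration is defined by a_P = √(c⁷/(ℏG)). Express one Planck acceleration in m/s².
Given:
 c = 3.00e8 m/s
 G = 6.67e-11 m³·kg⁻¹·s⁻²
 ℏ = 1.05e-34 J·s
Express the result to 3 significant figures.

5.59e51 m/s²

a_P = √(c⁷/(ℏG))
  = √(3.12e103)
  = 5.59e51 m/s²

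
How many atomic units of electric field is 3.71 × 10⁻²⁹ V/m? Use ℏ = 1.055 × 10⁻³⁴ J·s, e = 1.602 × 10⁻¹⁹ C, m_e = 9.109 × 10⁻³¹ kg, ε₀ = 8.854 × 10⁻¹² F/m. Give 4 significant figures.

atomic unit of electric field: E_au = E_h/(e a₀) = m_e²e⁵/((4πε₀)³ℏ⁴) = 5.131 × 10¹¹ V/m.
3.71 × 10⁻²⁹ / 5.131 × 10¹¹ = 7.231 × 10⁻⁴¹

7.231 × 10⁻⁴¹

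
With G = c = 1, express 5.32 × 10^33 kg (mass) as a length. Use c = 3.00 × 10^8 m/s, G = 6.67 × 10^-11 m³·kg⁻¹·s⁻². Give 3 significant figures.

3.94 × 10^6 m

In G = c = 1 units mass has dimensions of length; the conversion factor is G/c².
5.32 × 10^33 kg × (G/c²) = 3.94 × 10^6 m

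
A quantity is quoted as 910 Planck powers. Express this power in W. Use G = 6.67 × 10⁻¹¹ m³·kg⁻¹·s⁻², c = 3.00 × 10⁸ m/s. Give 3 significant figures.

3.32 × 10⁵⁵ W

One Planck power: P_P = c⁵/G = 3.64 × 10⁵² W.
910 × 3.64 × 10⁵² W = 3.32 × 10⁵⁵ W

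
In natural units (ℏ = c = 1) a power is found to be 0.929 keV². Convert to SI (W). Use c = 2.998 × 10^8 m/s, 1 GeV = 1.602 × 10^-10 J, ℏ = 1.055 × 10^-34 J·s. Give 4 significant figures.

226 W

Power is [E]/[T] = [E]²/ℏ.
1 GeV² → 1/ℏ × (1 GeV in J)² = 2.433 × 10^14 W.
Convert the energy scale: 0.929 keV² = 9.29 × 10^-13 GeV².
Result: 9.29 × 10^-13 × 2.433 × 10^14 = 226 W.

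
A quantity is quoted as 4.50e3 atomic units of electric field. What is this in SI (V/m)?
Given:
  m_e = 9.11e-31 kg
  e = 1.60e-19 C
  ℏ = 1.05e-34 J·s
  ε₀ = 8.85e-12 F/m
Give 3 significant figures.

One atomic unit of electric field: E_au = E_h/(e a₀) = m_e²e⁵/((4πε₀)³ℏ⁴) = 5.20e11 V/m.
4.50e3 × 5.20e11 V/m = 2.34e15 V/m

2.34e15 V/m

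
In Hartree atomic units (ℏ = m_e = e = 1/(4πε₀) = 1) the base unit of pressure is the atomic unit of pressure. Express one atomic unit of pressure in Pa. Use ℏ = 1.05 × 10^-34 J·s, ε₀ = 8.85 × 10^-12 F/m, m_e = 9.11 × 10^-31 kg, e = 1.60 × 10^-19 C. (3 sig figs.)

P_au = E_h/a₀³ = m_e⁴e¹⁰/((4πε₀)⁵ℏ⁸)
E_h = 4.38 × 10^-18 J
a₀ = 5.26 × 10^-11 m
E_h/a₀³ = 3.01 × 10^13 Pa

3.01 × 10^13 Pa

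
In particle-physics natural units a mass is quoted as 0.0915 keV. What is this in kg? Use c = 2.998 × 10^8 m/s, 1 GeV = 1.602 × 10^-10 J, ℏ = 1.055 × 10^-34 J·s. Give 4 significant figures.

Mass is [E]/c²; divide by c².
1 GeV → 1/c² × (1 GeV in J) = 1.782 × 10^-27 kg.
Convert the energy scale: 0.0915 keV = 9.15 × 10^-8 GeV.
Result: 9.15 × 10^-8 × 1.782 × 10^-27 = 1.631 × 10^-34 kg.

1.631 × 10^-34 kg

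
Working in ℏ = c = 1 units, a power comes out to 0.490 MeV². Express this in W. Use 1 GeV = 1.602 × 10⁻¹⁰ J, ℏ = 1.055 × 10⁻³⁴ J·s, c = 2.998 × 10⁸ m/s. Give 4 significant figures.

1.192 × 10⁸ W

Power is [E]/[T] = [E]²/ℏ.
1 GeV² → 1/ℏ × (1 GeV in J)² = 2.433 × 10¹⁴ W.
Convert the energy scale: 0.490 MeV² = 4.90 × 10⁻⁷ GeV².
Result: 4.90 × 10⁻⁷ × 2.433 × 10¹⁴ = 1.192 × 10⁸ W.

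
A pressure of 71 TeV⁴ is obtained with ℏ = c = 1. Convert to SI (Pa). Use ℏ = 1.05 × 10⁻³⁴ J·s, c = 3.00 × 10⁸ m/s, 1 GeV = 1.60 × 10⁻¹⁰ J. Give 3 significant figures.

Pressure is [E]/[L]³ = [E]⁴/(ℏc)³.
1 GeV⁴ → 1/(ℏc)³ × (1 GeV in J)⁴ = 2.10 × 10³⁷ Pa.
Convert the energy scale: 71 TeV⁴ = 7.10 × 10¹³ GeV⁴.
Result: 7.10 × 10¹³ × 2.10 × 10³⁷ = 1.49 × 10⁵¹ Pa.

1.49 × 10⁵¹ Pa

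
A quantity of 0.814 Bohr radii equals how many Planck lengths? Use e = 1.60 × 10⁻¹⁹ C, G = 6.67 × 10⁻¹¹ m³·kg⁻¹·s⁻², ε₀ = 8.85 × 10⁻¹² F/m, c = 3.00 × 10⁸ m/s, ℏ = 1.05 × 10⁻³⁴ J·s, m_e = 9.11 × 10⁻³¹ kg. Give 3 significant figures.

Bohr radius: a₀ = 4πε₀ℏ²/(m_e e²) = 5.26 × 10⁻¹¹ m
Planck length: ℓ_P = √(ℏG/c³) = 1.61 × 10⁻³⁵ m
0.814 × 5.26 × 10⁻¹¹ / 1.61 × 10⁻³⁵ = 2.66 × 10²⁴

2.66 × 10²⁴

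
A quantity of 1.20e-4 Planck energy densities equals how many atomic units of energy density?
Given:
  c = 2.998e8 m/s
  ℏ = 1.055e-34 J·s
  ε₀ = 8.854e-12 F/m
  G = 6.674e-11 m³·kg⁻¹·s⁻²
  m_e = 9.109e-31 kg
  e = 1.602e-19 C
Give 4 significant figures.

Planck energy density: u_P = c⁷/(ℏG²) = 4.632e113 J/m³
atomic unit of energy density: u_au = E_h/a₀³ = m_e⁴e¹⁰/((4πε₀)⁵ℏ⁸) = 2.929e13 J/m³
1.20e-4 × 4.632e113 / 2.929e13 = 1.898e96

1.898e96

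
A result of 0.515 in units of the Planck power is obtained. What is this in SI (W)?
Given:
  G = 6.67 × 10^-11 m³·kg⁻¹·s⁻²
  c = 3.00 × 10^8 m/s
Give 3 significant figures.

One Planck power: P_P = c⁵/G = 3.64 × 10^52 W.
0.515 × 3.64 × 10^52 W = 1.88 × 10^52 W

1.88 × 10^52 W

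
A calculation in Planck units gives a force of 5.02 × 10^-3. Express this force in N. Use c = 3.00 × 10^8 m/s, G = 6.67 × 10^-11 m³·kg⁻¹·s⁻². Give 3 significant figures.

6.10 × 10^41 N

One Planck force: F_P = c⁴/G = 1.21 × 10^44 N.
5.02 × 10^-3 × 1.21 × 10^44 N = 6.10 × 10^41 N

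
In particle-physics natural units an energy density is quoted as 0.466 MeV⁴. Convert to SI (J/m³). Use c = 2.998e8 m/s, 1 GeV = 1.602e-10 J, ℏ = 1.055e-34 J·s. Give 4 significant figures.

9.700e24 J/m³

[E]/[L]³ = [E]⁴/(ℏc)³; restore (ℏc)⁻³.
1 GeV⁴ → 1/(ℏc)³ × (1 GeV in J)⁴ = 2.082e37 J/m³.
Convert the energy scale: 0.466 MeV⁴ = 4.66e-13 GeV⁴.
Result: 4.66e-13 × 2.082e37 = 9.700e24 J/m³.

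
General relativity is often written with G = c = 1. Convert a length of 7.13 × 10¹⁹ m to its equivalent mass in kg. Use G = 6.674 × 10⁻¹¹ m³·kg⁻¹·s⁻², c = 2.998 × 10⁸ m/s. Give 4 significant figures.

9.602 × 10⁴⁶ kg

Length → mass via c²/G.
7.13 × 10¹⁹ m × (c²/G) = 9.602 × 10⁴⁶ kg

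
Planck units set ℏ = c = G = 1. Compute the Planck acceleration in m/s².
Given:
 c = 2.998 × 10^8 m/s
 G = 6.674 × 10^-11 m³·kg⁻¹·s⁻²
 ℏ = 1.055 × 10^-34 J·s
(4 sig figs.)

The unique combination of the constants set to 1 with dimensions of acceleration is a_P = √(c⁷/(ℏG)).
  = √(3.092 × 10^103)
  = 5.560 × 10^51 m/s²

5.560 × 10^51 m/s²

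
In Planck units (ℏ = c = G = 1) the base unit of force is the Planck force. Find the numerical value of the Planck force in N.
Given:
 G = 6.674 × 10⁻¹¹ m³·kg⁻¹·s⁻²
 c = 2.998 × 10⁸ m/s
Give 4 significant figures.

F_P = c⁴/G
  = 8.078 × 10³³ / 6.674 × 10⁻¹¹
  = 1.210 × 10⁴⁴ N

1.210 × 10⁴⁴ N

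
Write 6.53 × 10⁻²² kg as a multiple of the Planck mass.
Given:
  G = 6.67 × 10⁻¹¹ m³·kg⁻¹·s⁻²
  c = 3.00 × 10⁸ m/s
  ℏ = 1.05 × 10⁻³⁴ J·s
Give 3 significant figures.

Planck mass: m_P = √(ℏc/G) = 2.17 × 10⁻⁸ kg.
6.53 × 10⁻²² / 2.17 × 10⁻⁸ = 3.00 × 10⁻¹⁴

3.00 × 10⁻¹⁴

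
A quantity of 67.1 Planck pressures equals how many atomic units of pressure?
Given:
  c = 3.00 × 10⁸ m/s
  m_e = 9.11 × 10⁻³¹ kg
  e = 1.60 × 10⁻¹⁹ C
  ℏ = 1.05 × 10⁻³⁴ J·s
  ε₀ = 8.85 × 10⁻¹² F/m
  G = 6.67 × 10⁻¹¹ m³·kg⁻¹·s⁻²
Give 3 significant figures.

1.04 × 10¹⁰²

Planck pressure: p_P = c⁷/(ℏG²) = 4.68 × 10¹¹³ Pa
atomic unit of pressure: P_au = E_h/a₀³ = m_e⁴e¹⁰/((4πε₀)⁵ℏ⁸) = 3.01 × 10¹³ Pa
67.1 × 4.68 × 10¹¹³ / 3.01 × 10¹³ = 1.04 × 10¹⁰²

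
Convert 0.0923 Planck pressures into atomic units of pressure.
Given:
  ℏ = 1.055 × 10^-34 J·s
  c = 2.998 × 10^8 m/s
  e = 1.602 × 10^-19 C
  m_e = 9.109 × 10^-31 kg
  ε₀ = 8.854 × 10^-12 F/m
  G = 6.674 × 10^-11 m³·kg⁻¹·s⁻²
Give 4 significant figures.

1.460 × 10^99

Planck pressure: p_P = c⁷/(ℏG²) = 4.632 × 10^113 Pa
atomic unit of pressure: P_au = E_h/a₀³ = m_e⁴e¹⁰/((4πε₀)⁵ℏ⁸) = 2.929 × 10^13 Pa
0.0923 × 4.632 × 10^113 / 2.929 × 10^13 = 1.460 × 10^99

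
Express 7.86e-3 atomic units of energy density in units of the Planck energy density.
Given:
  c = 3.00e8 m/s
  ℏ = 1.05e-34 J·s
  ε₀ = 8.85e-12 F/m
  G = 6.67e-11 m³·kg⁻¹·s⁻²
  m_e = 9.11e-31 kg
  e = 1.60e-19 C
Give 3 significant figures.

atomic unit of energy density: u_au = E_h/a₀³ = m_e⁴e¹⁰/((4πε₀)⁵ℏ⁸) = 3.01e13 J/m³
Planck energy density: u_P = c⁷/(ℏG²) = 4.68e113 J/m³
7.86e-3 × 3.01e13 / 4.68e113 = 5.06e-103

5.06e-103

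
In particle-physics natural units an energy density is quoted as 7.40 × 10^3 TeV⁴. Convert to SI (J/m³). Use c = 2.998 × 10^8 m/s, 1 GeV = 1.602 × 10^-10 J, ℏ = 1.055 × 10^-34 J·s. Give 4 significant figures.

[E]/[L]³ = [E]⁴/(ℏc)³; restore (ℏc)⁻³.
1 GeV⁴ → 1/(ℏc)³ × (1 GeV in J)⁴ = 2.082 × 10^37 J/m³.
Convert the energy scale: 7.40 × 10^3 TeV⁴ = 7.40 × 10^15 GeV⁴.
Result: 7.40 × 10^15 × 2.082 × 10^37 = 1.540 × 10^53 J/m³.

1.540 × 10^53 J/m³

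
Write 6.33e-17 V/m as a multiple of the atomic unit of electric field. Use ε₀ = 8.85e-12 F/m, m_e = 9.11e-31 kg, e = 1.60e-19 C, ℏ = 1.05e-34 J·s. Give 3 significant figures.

atomic unit of electric field: E_au = E_h/(e a₀) = m_e²e⁵/((4πε₀)³ℏ⁴) = 5.20e11 V/m.
6.33e-17 / 5.20e11 = 1.22e-28

1.22e-28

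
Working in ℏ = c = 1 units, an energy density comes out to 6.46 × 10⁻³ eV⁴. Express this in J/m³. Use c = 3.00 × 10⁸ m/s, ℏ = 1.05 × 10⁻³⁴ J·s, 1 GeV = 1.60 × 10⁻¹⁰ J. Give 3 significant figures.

[E]/[L]³ = [E]⁴/(ℏc)³; restore (ℏc)⁻³.
1 GeV⁴ → 1/(ℏc)³ × (1 GeV in J)⁴ = 2.10 × 10³⁷ J/m³.
Convert the energy scale: 6.46 × 10⁻³ eV⁴ = 6.46 × 10⁻³⁹ GeV⁴.
Result: 6.46 × 10⁻³⁹ × 2.10 × 10³⁷ = 0.135 J/m³.

0.135 J/m³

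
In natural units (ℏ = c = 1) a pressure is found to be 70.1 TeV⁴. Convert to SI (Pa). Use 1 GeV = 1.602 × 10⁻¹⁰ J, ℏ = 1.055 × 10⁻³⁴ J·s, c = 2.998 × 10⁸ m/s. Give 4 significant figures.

1.459 × 10⁵¹ Pa

Pressure is [E]/[L]³ = [E]⁴/(ℏc)³.
1 GeV⁴ → 1/(ℏc)³ × (1 GeV in J)⁴ = 2.082 × 10³⁷ Pa.
Convert the energy scale: 70.1 TeV⁴ = 7.01 × 10¹³ GeV⁴.
Result: 7.01 × 10¹³ × 2.082 × 10³⁷ = 1.459 × 10⁵¹ Pa.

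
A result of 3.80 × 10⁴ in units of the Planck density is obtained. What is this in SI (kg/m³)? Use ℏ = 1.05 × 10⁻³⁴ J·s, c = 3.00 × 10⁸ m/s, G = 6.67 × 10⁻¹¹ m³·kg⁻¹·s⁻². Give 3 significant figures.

1.98 × 10¹⁰¹ kg/m³

One Planck density: ρ_P = c⁵/(ℏG²) = 5.20 × 10⁹⁶ kg/m³.
3.80 × 10⁴ × 5.20 × 10⁹⁶ kg/m³ = 1.98 × 10¹⁰¹ kg/m³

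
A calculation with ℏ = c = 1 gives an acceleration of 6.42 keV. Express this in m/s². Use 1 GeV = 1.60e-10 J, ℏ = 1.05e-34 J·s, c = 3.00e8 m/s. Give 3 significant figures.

2.93e27 m/s²

Acceleration is [L]/[T]² = c·[E]/ℏ.
1 GeV → c/ℏ × (1 GeV in J) = 4.57e32 m/s².
Convert the energy scale: 6.42 keV = 6.42e-6 GeV.
Result: 6.42e-6 × 4.57e32 = 2.93e27 m/s².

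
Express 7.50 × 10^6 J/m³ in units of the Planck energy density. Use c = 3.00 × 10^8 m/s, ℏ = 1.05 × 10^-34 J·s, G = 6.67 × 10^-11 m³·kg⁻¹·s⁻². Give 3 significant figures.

1.60 × 10^-107

Planck energy density: u_P = c⁷/(ℏG²) = 4.68 × 10^113 J/m³.
7.50 × 10^6 / 4.68 × 10^113 = 1.60 × 10^-107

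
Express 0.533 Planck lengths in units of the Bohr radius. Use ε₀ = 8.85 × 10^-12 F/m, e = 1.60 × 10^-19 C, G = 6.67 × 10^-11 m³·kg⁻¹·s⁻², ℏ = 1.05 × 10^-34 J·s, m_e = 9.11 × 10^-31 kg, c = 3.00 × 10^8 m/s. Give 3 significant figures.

Planck length: ℓ_P = √(ℏG/c³) = 1.61 × 10^-35 m
Bohr radius: a₀ = 4πε₀ℏ²/(m_e e²) = 5.26 × 10^-11 m
0.533 × 1.61 × 10^-35 / 5.26 × 10^-11 = 1.63 × 10^-25

1.63 × 10^-25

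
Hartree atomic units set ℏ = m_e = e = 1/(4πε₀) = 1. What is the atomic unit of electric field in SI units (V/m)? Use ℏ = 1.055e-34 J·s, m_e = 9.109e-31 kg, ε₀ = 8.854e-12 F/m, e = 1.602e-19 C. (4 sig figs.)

5.131e11 V/m

Dimensional analysis gives E_au = E_h/(e a₀) = m_e²e⁵/((4πε₀)³ℏ⁴).
E_h = 4.354e-18 J
a₀ = 5.297e-11 m
E_h/(e·a₀) = 5.131e11 V/m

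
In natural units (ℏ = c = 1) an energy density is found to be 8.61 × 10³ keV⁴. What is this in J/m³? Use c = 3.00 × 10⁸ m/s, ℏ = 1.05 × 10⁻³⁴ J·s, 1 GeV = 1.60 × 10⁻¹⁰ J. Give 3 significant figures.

[E]/[L]³ = [E]⁴/(ℏc)³; restore (ℏc)⁻³.
1 GeV⁴ → 1/(ℏc)³ × (1 GeV in J)⁴ = 2.10 × 10³⁷ J/m³.
Convert the energy scale: 8.61 × 10³ keV⁴ = 8.61 × 10⁻²¹ GeV⁴.
Result: 8.61 × 10⁻²¹ × 2.10 × 10³⁷ = 1.81 × 10¹⁷ J/m³.

1.81 × 10¹⁷ J/m³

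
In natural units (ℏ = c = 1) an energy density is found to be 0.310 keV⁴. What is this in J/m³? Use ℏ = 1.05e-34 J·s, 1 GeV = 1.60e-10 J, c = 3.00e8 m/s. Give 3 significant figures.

[E]/[L]³ = [E]⁴/(ℏc)³; restore (ℏc)⁻³.
1 GeV⁴ → 1/(ℏc)³ × (1 GeV in J)⁴ = 2.10e37 J/m³.
Convert the energy scale: 0.310 keV⁴ = 3.10e-25 GeV⁴.
Result: 3.10e-25 × 2.10e37 = 6.50e12 J/m³.

6.50e12 J/m³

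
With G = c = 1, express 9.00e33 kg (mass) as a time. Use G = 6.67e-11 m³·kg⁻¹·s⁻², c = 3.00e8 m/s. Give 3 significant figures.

Mass → time via G/c³.
9.00e33 kg × (G/c³) = 0.0222 s

0.0222 s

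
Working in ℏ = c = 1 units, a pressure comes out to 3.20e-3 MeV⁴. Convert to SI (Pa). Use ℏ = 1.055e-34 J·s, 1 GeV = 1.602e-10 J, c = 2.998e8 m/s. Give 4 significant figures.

Pressure is [E]/[L]³ = [E]⁴/(ℏc)³.
1 GeV⁴ → 1/(ℏc)³ × (1 GeV in J)⁴ = 2.082e37 Pa.
Convert the energy scale: 3.20e-3 MeV⁴ = 3.20e-15 GeV⁴.
Result: 3.20e-15 × 2.082e37 = 6.661e22 Pa.

6.661e22 Pa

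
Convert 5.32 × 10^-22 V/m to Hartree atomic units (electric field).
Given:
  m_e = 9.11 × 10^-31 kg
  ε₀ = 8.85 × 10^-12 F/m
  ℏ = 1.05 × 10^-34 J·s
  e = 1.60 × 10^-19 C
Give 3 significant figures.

1.02 × 10^-33

atomic unit of electric field: E_au = E_h/(e a₀) = m_e²e⁵/((4πε₀)³ℏ⁴) = 5.20 × 10^11 V/m.
5.32 × 10^-22 / 5.20 × 10^11 = 1.02 × 10^-33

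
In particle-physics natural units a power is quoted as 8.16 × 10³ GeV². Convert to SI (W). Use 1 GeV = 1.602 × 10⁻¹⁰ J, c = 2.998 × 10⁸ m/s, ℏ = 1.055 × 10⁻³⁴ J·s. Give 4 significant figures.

1.985 × 10¹⁸ W

Power is [E]/[T] = [E]²/ℏ.
1 GeV² → 1/ℏ × (1 GeV in J)² = 2.433 × 10¹⁴ W.
Result: 8.16 × 10³ × 2.433 × 10¹⁴ = 1.985 × 10¹⁸ W.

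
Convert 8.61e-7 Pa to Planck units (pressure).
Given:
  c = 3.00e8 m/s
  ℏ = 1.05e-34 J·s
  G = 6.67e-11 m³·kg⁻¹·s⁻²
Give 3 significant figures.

1.84e-120

Planck pressure: p_P = c⁷/(ℏG²) = 4.68e113 Pa.
8.61e-7 / 4.68e113 = 1.84e-120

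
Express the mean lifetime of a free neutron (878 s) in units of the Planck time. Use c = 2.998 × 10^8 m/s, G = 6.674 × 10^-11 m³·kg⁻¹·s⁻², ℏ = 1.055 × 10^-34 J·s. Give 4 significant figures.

Planck time: t_P = √(ℏG/c⁵) = 5.392 × 10^-44 s.
878 / 5.392 × 10^-44 = 1.628 × 10^46

1.628 × 10^46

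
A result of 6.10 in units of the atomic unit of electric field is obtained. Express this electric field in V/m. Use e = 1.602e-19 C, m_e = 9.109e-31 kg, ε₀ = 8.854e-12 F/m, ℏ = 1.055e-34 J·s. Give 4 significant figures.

3.130e12 V/m

One atomic unit of electric field: E_au = E_h/(e a₀) = m_e²e⁵/((4πε₀)³ℏ⁴) = 5.131e11 V/m.
6.10 × 5.131e11 V/m = 3.130e12 V/m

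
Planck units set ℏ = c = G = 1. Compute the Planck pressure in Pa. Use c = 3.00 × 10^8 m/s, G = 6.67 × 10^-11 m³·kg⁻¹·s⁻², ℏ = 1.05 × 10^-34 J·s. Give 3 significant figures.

Dimensional analysis gives p_P = c⁷/(ℏG²).
  = 2.19 × 10^59 / 4.67 × 10^-55
  = 4.68 × 10^113 Pa

4.68 × 10^113 Pa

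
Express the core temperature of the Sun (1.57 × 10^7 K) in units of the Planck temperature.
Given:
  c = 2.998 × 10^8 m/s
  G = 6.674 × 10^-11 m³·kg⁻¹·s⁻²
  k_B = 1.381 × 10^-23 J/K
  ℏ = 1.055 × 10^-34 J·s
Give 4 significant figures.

1.108 × 10^-25

Planck temperature: T_P = √(ℏc⁵/G) / k_B = 1.417 × 10^32 K.
1.57 × 10^7 / 1.417 × 10^32 = 1.108 × 10^-25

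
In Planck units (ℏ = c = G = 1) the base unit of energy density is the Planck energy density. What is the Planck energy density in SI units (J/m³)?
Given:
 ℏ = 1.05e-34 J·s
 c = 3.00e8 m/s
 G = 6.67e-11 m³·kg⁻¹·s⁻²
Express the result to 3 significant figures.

4.68e113 J/m³

u_P = c⁷/(ℏG²)
  = 2.19e59 / 4.67e-55
  = 4.68e113 J/m³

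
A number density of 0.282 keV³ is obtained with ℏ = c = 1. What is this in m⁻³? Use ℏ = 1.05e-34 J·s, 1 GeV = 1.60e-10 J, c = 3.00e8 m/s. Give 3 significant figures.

Number density is [L]⁻³ = [E]³/(ℏc)³.
1 GeV³ → 1/(ℏc)³ × (1 GeV in J)³ = 1.31e47 m⁻³.
Convert the energy scale: 0.282 keV³ = 2.82e-19 GeV³.
Result: 2.82e-19 × 1.31e47 = 3.70e28 m⁻³.

3.70e28 m⁻³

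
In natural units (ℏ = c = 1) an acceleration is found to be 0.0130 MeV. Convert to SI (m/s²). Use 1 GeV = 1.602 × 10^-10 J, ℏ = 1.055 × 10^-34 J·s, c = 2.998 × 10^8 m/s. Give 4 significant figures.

Acceleration is [L]/[T]² = c·[E]/ℏ.
1 GeV → c/ℏ × (1 GeV in J) = 4.552 × 10^32 m/s².
Convert the energy scale: 0.0130 MeV = 1.30 × 10^-5 GeV.
Result: 1.30 × 10^-5 × 4.552 × 10^32 = 5.918 × 10^27 m/s².

5.918 × 10^27 m/s²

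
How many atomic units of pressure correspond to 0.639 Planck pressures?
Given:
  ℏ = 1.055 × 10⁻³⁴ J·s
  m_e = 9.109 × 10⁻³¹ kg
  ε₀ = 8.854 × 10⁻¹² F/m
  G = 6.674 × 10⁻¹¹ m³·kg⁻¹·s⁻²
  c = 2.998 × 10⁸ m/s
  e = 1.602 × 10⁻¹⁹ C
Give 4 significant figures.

Planck pressure: p_P = c⁷/(ℏG²) = 4.632 × 10¹¹³ Pa
atomic unit of pressure: P_au = E_h/a₀³ = m_e⁴e¹⁰/((4πε₀)⁵ℏ⁸) = 2.929 × 10¹³ Pa
0.639 × 4.632 × 10¹¹³ / 2.929 × 10¹³ = 1.011 × 10¹⁰⁰

1.011 × 10¹⁰⁰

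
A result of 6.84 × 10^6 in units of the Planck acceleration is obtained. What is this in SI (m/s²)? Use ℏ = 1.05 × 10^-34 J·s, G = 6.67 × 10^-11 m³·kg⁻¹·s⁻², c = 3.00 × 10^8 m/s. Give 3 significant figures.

3.82 × 10^58 m/s²

One Planck acceleration: a_P = √(c⁷/(ℏG)) = 5.59 × 10^51 m/s².
6.84 × 10^6 × 5.59 × 10^51 m/s² = 3.82 × 10^58 m/s²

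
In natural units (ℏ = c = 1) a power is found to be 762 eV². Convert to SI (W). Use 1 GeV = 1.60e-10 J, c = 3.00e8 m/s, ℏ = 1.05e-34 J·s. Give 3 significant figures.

0.186 W

Power is [E]/[T] = [E]²/ℏ.
1 GeV² → 1/ℏ × (1 GeV in J)² = 2.44e14 W.
Convert the energy scale: 762 eV² = 7.62e-16 GeV².
Result: 7.62e-16 × 2.44e14 = 0.186 W.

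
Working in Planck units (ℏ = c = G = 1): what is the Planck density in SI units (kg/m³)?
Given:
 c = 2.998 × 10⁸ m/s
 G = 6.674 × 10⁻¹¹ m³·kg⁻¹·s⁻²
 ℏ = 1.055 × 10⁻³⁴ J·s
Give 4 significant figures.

5.154 × 10⁹⁶ kg/m³

The unique combination of the constants set to 1 with dimensions of density is ρ_P = c⁵/(ℏG²).
  = 2.422 × 10⁴² / 4.699 × 10⁻⁵⁵
  = 5.154 × 10⁹⁶ kg/m³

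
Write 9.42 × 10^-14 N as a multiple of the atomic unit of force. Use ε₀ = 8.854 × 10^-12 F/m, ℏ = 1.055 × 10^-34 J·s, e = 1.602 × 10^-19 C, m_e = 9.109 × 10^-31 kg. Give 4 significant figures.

1.146 × 10^-6

atomic unit of force: F_au = E_h/a₀ = m_e²e⁶/((4πε₀)³ℏ⁴) = 8.220 × 10^-8 N.
9.42 × 10^-14 / 8.220 × 10^-8 = 1.146 × 10^-6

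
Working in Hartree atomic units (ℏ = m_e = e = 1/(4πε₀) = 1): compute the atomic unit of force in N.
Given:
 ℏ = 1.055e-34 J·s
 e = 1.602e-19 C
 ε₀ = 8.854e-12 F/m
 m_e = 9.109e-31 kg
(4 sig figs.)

8.220e-8 N

The unique combination of the constants set to 1 with dimensions of force is F_au = E_h/a₀ = m_e²e⁶/((4πε₀)³ℏ⁴).
E_h = 4.354e-18 J
a₀ = 5.297e-11 m
E_h/a₀ = 8.220e-8 N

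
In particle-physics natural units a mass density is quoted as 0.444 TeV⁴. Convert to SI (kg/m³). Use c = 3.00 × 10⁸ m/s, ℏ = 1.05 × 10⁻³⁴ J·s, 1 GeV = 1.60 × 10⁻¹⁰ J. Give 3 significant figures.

Mass density is [E]/(c²[L]³) = [E]⁴/(ℏ³c⁵).
1 GeV⁴ → 1/(ℏ³c⁵) × (1 GeV in J)⁴ = 2.33 × 10²⁰ kg/m³.
Convert the energy scale: 0.444 TeV⁴ = 4.44 × 10¹¹ GeV⁴.
Result: 4.44 × 10¹¹ × 2.33 × 10²⁰ = 1.03 × 10³² kg/m³.

1.03 × 10³² kg/m³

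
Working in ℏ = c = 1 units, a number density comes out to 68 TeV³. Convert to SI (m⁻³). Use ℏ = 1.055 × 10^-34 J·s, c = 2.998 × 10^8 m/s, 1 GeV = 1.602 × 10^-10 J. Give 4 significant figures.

8.836 × 10^57 m⁻³

Number density is [L]⁻³ = [E]³/(ℏc)³.
1 GeV³ → 1/(ℏc)³ × (1 GeV in J)³ = 1.299 × 10^47 m⁻³.
Convert the energy scale: 68 TeV³ = 6.80 × 10^10 GeV³.
Result: 6.80 × 10^10 × 1.299 × 10^47 = 8.836 × 10^57 m⁻³.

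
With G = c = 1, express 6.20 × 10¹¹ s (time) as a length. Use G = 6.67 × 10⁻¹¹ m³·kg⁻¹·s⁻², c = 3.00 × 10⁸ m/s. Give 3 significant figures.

1.86 × 10²⁰ m

Time → length via c.
6.20 × 10¹¹ s × (c) = 1.86 × 10²⁰ m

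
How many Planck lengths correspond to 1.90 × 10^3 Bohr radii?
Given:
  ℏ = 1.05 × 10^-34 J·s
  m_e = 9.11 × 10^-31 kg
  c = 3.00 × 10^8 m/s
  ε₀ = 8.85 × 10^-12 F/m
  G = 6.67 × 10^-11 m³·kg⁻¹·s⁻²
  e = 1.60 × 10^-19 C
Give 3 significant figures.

6.20 × 10^27

Bohr radius: a₀ = 4πε₀ℏ²/(m_e e²) = 5.26 × 10^-11 m
Planck length: ℓ_P = √(ℏG/c³) = 1.61 × 10^-35 m
1.90 × 10^3 × 5.26 × 10^-11 / 1.61 × 10^-35 = 6.20 × 10^27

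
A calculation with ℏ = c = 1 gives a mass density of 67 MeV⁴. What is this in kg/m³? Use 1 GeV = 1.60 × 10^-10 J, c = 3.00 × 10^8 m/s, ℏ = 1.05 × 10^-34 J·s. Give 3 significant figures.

Mass density is [E]/(c²[L]³) = [E]⁴/(ℏ³c⁵).
1 GeV⁴ → 1/(ℏ³c⁵) × (1 GeV in J)⁴ = 2.33 × 10^20 kg/m³.
Convert the energy scale: 67 MeV⁴ = 6.70 × 10^-11 GeV⁴.
Result: 6.70 × 10^-11 × 2.33 × 10^20 = 1.56 × 10^10 kg/m³.

1.56 × 10^10 kg/m³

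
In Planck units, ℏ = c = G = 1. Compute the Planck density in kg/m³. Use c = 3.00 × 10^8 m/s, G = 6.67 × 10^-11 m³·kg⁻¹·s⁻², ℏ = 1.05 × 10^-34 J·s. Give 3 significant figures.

5.20 × 10^96 kg/m³

Dimensional analysis gives ρ_P = c⁵/(ℏG²).
  = 2.43 × 10^42 / 4.67 × 10^-55
  = 5.20 × 10^96 kg/m³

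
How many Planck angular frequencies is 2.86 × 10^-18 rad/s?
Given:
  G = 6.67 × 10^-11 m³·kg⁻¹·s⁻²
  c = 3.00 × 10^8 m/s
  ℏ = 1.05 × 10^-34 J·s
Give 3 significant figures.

Planck angular frequency: ω_P = √(c⁵/(ℏG)) = 1.86 × 10^43 rad/s.
2.86 × 10^-18 / 1.86 × 10^43 = 1.54 × 10^-61

1.54 × 10^-61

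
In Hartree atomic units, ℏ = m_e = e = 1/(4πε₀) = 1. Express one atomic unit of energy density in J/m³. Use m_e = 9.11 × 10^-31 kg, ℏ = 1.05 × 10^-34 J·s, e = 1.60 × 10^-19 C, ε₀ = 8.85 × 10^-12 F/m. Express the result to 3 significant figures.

3.01 × 10^13 J/m³

From ℏ = m_e = e = 1/(4πε₀) = 1 the energy density scale is u_au = E_h/a₀³ = m_e⁴e¹⁰/((4πε₀)⁵ℏ⁸).
E_h = 4.38 × 10^-18 J
a₀ = 5.26 × 10^-11 m
E_h/a₀³ = 3.01 × 10^13 J/m³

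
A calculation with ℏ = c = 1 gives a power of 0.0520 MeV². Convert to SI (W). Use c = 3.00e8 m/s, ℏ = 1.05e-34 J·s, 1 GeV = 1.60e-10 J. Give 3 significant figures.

1.27e7 W

Power is [E]/[T] = [E]²/ℏ.
1 GeV² → 1/ℏ × (1 GeV in J)² = 2.44e14 W.
Convert the energy scale: 0.0520 MeV² = 5.20e-8 GeV².
Result: 5.20e-8 × 2.44e14 = 1.27e7 W.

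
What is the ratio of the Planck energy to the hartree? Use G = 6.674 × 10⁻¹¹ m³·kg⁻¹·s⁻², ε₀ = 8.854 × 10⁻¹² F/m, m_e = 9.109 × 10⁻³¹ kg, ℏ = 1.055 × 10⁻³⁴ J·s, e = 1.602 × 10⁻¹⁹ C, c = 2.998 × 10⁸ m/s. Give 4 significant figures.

4.494 × 10²⁶

Planck energy: E_P = √(ℏc⁵/G) = 1.957 × 10⁹ J
hartree: E_h = m_e e⁴/(4πε₀ℏ)² = 4.354 × 10⁻¹⁸ J
ratio = 1.957 × 10⁹ / 4.354 × 10⁻¹⁸ = 4.494 × 10²⁶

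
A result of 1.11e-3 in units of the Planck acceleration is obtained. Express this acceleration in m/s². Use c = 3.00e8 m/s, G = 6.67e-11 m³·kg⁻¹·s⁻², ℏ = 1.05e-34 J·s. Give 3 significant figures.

One Planck acceleration: a_P = √(c⁷/(ℏG)) = 5.59e51 m/s².
1.11e-3 × 5.59e51 m/s² = 6.20e48 m/s²

6.20e48 m/s²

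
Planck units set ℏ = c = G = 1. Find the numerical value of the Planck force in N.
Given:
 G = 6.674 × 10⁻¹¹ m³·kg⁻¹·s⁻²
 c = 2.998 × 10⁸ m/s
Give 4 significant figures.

1.210 × 10⁴⁴ N

Dimensional analysis gives F_P = c⁴/G.
  = 8.078 × 10³³ / 6.674 × 10⁻¹¹
  = 1.210 × 10⁴⁴ N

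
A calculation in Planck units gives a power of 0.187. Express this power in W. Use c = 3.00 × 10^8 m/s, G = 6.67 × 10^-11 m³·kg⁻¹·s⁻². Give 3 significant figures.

One Planck power: P_P = c⁵/G = 3.64 × 10^52 W.
0.187 × 3.64 × 10^52 W = 6.81 × 10^51 W

6.81 × 10^51 W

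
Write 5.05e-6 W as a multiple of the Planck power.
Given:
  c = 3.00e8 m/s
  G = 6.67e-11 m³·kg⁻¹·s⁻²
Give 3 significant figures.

1.39e-58

Planck power: P_P = c⁵/G = 3.64e52 W.
5.05e-6 / 3.64e52 = 1.39e-58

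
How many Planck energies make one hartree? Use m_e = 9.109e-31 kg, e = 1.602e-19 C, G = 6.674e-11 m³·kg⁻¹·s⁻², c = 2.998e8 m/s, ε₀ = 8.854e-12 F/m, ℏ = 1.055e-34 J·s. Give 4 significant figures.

hartree: E_h = m_e e⁴/(4πε₀ℏ)² = 4.354e-18 J
Planck energy: E_P = √(ℏc⁵/G) = 1.957e9 J
ratio = 4.354e-18 / 1.957e9 = 2.225e-27

2.225e-27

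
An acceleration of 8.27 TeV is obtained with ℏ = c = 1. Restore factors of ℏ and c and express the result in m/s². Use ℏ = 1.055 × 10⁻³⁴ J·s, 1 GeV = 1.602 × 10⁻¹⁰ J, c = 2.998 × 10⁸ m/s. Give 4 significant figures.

Acceleration is [L]/[T]² = c·[E]/ℏ.
1 GeV → c/ℏ × (1 GeV in J) = 4.552 × 10³² m/s².
Convert the energy scale: 8.27 TeV = 8.27 × 10³ GeV.
Result: 8.27 × 10³ × 4.552 × 10³² = 3.765 × 10³⁶ m/s².

3.765 × 10³⁶ m/s²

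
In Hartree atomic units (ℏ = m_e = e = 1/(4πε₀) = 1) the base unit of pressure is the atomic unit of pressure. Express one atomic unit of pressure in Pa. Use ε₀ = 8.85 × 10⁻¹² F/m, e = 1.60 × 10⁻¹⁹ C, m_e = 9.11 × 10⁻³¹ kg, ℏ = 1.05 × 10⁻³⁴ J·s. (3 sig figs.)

3.01 × 10¹³ Pa

P_au = E_h/a₀³ = m_e⁴e¹⁰/((4πε₀)⁵ℏ⁸)
E_h = 4.38 × 10⁻¹⁸ J
a₀ = 5.26 × 10⁻¹¹ m
E_h/a₀³ = 3.01 × 10¹³ Pa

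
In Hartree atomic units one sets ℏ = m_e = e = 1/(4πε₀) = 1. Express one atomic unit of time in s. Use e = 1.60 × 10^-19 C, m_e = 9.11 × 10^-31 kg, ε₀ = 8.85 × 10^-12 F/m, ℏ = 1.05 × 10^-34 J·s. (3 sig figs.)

2.40 × 10^-17 s

τ_au = (4πε₀)²ℏ³/(m_e e⁴)
E_h = 4.38 × 10^-18 J
ℏ/E_h = 2.40 × 10^-17 s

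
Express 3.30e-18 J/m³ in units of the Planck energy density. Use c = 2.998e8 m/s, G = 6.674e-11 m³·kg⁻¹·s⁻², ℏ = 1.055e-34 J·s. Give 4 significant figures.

7.124e-132

Planck energy density: u_P = c⁷/(ℏG²) = 4.632e113 J/m³.
3.30e-18 / 4.632e113 = 7.124e-132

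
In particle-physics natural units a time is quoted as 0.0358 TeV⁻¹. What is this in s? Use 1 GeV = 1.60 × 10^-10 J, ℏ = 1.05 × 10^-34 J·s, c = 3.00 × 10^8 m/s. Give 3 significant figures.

A time is [E]⁻¹ in ℏ=c=1; restore one factor of ℏ.
1 GeV⁻¹ → ℏ × (1 GeV in J)⁻¹ = 6.56 × 10^-25 s.
Convert the energy scale: 0.0358 TeV⁻¹ = 3.58 × 10^-5 GeV⁻¹.
Result: 3.58 × 10^-5 × 6.56 × 10^-25 = 2.35 × 10^-29 s.

2.35 × 10^-29 s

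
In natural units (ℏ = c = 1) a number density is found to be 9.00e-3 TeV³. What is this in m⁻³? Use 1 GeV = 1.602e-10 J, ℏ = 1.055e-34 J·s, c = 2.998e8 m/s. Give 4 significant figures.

Number density is [L]⁻³ = [E]³/(ℏc)³.
1 GeV³ → 1/(ℏc)³ × (1 GeV in J)³ = 1.299e47 m⁻³.
Convert the energy scale: 9.00e-3 TeV³ = 9.00e6 GeV³.
Result: 9.00e6 × 1.299e47 = 1.169e54 m⁻³.

1.169e54 m⁻³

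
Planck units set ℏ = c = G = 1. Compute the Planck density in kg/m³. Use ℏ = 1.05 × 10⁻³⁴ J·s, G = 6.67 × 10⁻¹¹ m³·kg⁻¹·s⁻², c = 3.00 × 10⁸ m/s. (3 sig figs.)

From ℏ = c = G = 1 the density scale is ρ_P = c⁵/(ℏG²).
  = 2.43 × 10⁴² / 4.67 × 10⁻⁵⁵
  = 5.20 × 10⁹⁶ kg/m³

5.20 × 10⁹⁶ kg/m³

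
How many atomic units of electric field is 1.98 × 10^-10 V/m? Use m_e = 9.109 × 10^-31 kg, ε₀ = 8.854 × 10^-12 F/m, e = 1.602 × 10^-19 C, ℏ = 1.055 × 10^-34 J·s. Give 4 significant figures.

atomic unit of electric field: E_au = E_h/(e a₀) = m_e²e⁵/((4πε₀)³ℏ⁴) = 5.131 × 10^11 V/m.
1.98 × 10^-10 / 5.131 × 10^11 = 3.859 × 10^-22

3.859 × 10^-22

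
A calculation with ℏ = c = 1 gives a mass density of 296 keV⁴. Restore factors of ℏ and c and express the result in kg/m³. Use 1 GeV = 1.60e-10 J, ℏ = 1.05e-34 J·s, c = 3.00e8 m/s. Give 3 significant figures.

0.0690 kg/m³

Mass density is [E]/(c²[L]³) = [E]⁴/(ℏ³c⁵).
1 GeV⁴ → 1/(ℏ³c⁵) × (1 GeV in J)⁴ = 2.33e20 kg/m³.
Convert the energy scale: 296 keV⁴ = 2.96e-22 GeV⁴.
Result: 2.96e-22 × 2.33e20 = 0.0690 kg/m³.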